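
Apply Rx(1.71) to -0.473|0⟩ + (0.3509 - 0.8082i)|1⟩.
(-0.9202 - 0.2648i)|0⟩ + (0.2303 - 0.1734i)|1⟩

Rx(1.71) = [[cos(θ/2), −i·sin(θ/2)], [−i·sin(θ/2), cos(θ/2)]]; θ = 1.71, cos(θ/2) ≈ 0.656219, sin(θ/2) ≈ 0.754571.
With a = amp(|0⟩) = -0.473 and b = amp(|1⟩) = (0.3509 - 0.8082i):
new amp(|0⟩) = (0.656219)·a + (-0.754571i)·b = (-0.9202 - 0.2648i)
new amp(|1⟩) = (-0.754571i)·a + (0.656219)·b = (0.2303 - 0.1734i)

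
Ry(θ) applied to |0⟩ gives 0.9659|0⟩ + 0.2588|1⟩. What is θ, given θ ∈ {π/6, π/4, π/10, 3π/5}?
π/6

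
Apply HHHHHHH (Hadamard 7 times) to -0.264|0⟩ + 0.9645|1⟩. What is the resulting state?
0.4953|0⟩ - 0.8687|1⟩

H² = I, so H^7 = H: a single Hadamard. With (a, b) = (-0.264, 0.9645), H gives ((a + b)/√2, (a − b)/√2) = (0.4953, -0.8687).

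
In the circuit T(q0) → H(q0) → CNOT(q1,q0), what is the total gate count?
3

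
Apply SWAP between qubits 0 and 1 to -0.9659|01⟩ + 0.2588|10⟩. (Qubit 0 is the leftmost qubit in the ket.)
0.2588|01⟩ - 0.9659|10⟩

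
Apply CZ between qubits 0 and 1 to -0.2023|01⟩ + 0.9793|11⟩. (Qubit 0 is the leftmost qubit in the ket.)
-0.2023|01⟩ - 0.9793|11⟩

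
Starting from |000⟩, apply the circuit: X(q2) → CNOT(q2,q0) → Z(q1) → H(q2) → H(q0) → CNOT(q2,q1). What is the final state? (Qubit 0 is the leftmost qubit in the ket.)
1/2|000⟩ - 1/2|011⟩ - 1/2|100⟩ + 1/2|111⟩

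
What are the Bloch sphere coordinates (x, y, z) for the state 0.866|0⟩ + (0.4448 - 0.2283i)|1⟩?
(0.7704, -0.3954, 0.5)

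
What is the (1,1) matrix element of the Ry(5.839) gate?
-0.9754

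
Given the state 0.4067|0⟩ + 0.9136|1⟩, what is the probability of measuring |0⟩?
0.1654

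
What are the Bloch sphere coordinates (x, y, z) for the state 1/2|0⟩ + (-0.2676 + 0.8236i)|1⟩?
(-0.2676, 0.8236, -0.4999)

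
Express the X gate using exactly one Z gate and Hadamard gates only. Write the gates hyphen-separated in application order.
H-Z-H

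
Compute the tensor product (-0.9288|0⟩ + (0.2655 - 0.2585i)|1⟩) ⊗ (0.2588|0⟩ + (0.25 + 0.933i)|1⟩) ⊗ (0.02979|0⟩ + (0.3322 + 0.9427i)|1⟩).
-0.007161|000⟩ + (-0.07985 - 0.2266i)|001⟩ + (-0.006917 - 0.02582i)|010⟩ + (0.7398 - 0.5068i)|011⟩ + (0.002047 - 0.001993i)|100⟩ + (0.08589 + 0.04255i)|101⟩ + (0.009162 + 0.005454i)|110⟩ + (-0.07043 + 0.3508i)|111⟩

amp(|b₁b₂…⟩) = product of the factor amplitudes for bits b₁, b₂, …; only kets whose every factor amplitude is nonzero survive.
|000⟩: (-0.9288)(0.2588)(0.02979) = -0.007161
|001⟩: (-0.9288)(0.2588)(0.3322 + 0.9427i) = (-0.07985 - 0.2266i)
|010⟩: (-0.9288)(0.25 + 0.933i)(0.02979) = (-0.006917 - 0.02582i)
|011⟩: (-0.9288)(0.25 + 0.933i)(0.3322 + 0.9427i) = (0.7398 - 0.5068i)
|100⟩: (0.2655 - 0.2585i)(0.2588)(0.02979) = (0.002047 - 0.001993i)
|101⟩: (0.2655 - 0.2585i)(0.2588)(0.3322 + 0.9427i) = (0.08589 + 0.04255i)
|110⟩: (0.2655 - 0.2585i)(0.25 + 0.933i)(0.02979) = (0.009162 + 0.005454i)
|111⟩: (0.2655 - 0.2585i)(0.25 + 0.933i)(0.3322 + 0.9427i) = (-0.07043 + 0.3508i)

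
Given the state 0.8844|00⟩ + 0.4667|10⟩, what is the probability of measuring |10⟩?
0.2178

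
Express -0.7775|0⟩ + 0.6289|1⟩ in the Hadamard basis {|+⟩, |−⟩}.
-0.1051|+⟩ - 0.9945|−⟩

With |ψ⟩ = α|0⟩ + β|1⟩, the Hadamard-basis coefficients are ⟨+|ψ⟩ = (α + β)/√2 and ⟨−|ψ⟩ = (α − β)/√2.
Here α = -0.7775, β = 0.6289: (α + β)/√2 = -0.1051, (α − β)/√2 = -0.9945.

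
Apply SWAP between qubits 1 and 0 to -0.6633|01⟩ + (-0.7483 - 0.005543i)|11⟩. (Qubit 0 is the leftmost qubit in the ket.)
-0.6633|10⟩ + (-0.7483 - 0.005543i)|11⟩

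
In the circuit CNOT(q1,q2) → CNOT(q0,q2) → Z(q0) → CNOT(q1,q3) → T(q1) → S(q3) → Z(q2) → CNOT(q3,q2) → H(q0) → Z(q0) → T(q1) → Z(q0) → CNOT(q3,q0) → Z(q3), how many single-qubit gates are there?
9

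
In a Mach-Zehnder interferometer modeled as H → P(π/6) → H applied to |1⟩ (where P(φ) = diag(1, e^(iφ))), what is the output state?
(0.06699 - 0.25i)|0⟩ + (0.933 + 0.25i)|1⟩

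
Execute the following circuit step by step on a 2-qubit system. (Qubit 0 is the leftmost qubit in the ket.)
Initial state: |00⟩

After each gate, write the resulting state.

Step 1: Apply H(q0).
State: 1/√2|00⟩ + 1/√2|10⟩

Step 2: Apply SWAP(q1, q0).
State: 1/√2|00⟩ + 1/√2|01⟩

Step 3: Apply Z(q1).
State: 1/√2|00⟩ - 1/√2|01⟩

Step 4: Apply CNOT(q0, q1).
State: 1/√2|00⟩ - 1/√2|01⟩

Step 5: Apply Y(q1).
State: (1/√2)i|00⟩ + (1/√2)i|01⟩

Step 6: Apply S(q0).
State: (1/√2)i|00⟩ + (1/√2)i|01⟩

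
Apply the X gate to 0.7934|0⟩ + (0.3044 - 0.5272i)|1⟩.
(0.3044 - 0.5272i)|0⟩ + 0.7934|1⟩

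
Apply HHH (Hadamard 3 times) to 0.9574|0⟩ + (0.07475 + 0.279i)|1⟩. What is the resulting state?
(0.7298 + 0.1973i)|0⟩ + (0.6241 - 0.1973i)|1⟩

H² = I, so H^3 = H: a single Hadamard. With (a, b) = (0.9574, (0.07475 + 0.279i)), H gives ((a + b)/√2, (a − b)/√2) = ((0.7298 + 0.1973i), (0.6241 - 0.1973i)).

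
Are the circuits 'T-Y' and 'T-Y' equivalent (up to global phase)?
Yes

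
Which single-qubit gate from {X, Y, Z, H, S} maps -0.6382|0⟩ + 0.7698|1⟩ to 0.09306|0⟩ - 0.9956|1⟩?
H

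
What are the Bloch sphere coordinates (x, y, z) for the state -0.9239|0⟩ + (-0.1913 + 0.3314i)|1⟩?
(0.3535, -0.6124, 0.7072)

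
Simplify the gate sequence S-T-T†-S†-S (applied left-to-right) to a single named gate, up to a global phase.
S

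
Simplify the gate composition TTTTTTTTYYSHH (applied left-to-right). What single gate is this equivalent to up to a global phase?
S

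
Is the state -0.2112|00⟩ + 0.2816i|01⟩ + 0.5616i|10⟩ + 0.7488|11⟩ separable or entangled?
Separable

Writing the state as a|00⟩ + b|01⟩ + c|10⟩ + d|11⟩, it is a product state iff ad − bc = 0.
Here (a, b, c, d) = (-0.2112, 0.2816i, 0.5616i, 0.7488): ad − bc = (-0.2112)(0.7488) − (0.2816i)(0.5616i) = 0, so the state is separable.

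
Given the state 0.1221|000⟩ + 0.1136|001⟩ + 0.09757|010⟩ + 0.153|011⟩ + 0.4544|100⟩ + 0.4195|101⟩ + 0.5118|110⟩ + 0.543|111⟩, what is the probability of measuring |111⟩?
0.2948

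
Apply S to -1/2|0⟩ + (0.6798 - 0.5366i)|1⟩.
-1/2|0⟩ + (0.5366 + 0.6798i)|1⟩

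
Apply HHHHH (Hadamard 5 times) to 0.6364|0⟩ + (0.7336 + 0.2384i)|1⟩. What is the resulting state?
(0.9687 + 0.1686i)|0⟩ + (-0.06873 - 0.1686i)|1⟩

H² = I, so H^5 = H: a single Hadamard. With (a, b) = (0.6364, (0.7336 + 0.2384i)), H gives ((a + b)/√2, (a − b)/√2) = ((0.9687 + 0.1686i), (-0.06873 - 0.1686i)).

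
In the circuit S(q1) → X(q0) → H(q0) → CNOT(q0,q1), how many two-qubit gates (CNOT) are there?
1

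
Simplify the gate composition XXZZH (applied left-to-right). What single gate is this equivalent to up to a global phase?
H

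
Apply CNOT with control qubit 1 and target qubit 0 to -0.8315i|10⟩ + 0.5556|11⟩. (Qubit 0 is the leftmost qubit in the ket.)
0.5556|01⟩ - 0.8315i|10⟩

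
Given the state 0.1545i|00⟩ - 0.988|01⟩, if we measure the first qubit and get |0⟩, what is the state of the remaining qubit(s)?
0.1545i|0⟩ - 0.988|1⟩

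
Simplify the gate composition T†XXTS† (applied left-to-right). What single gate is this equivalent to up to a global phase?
S†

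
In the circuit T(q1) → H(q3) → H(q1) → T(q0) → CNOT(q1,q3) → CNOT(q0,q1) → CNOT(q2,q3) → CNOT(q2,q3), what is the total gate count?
8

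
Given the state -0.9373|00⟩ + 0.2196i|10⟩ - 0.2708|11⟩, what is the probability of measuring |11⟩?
0.07333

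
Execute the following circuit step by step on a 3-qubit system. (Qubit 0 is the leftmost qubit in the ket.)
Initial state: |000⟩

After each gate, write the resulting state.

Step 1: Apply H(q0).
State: 1/√2|000⟩ + 1/√2|100⟩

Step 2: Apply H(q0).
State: |000⟩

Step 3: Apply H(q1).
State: 1/√2|000⟩ + 1/√2|010⟩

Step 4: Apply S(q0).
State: 1/√2|000⟩ + 1/√2|010⟩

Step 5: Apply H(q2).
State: 1/2|000⟩ + 1/2|001⟩ + 1/2|010⟩ + 1/2|011⟩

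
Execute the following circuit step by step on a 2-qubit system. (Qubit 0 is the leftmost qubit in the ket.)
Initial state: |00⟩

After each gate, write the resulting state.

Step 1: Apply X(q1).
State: |01⟩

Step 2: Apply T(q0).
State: |01⟩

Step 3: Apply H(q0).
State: 1/√2|01⟩ + 1/√2|11⟩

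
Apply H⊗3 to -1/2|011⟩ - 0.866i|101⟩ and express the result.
(-0.1768 - 0.3062i)|000⟩ + (0.1768 + 0.3062i)|001⟩ + (0.1768 - 0.3062i)|010⟩ + (-0.1768 + 0.3062i)|011⟩ + (-0.1768 + 0.3062i)|100⟩ + (0.1768 - 0.3062i)|101⟩ + (0.1768 + 0.3062i)|110⟩ + (-0.1768 - 0.3062i)|111⟩

H⊗3 gives amp(|y⟩) = (1/2√2) Σ_x (−1)^(x·y) amp(|x⟩), where x·y is the number of positions in which both x and y have a 1.
|000⟩: (-1/2 - 0.866i)/(2√2) = (-0.1768 - 0.3062i)
|001⟩: (1/2 + 0.866i)/(2√2) = (0.1768 + 0.3062i)
|010⟩: (1/2 - 0.866i)/(2√2) = (0.1768 - 0.3062i)
|011⟩: (-1/2 + 0.866i)/(2√2) = (-0.1768 + 0.3062i)
|100⟩: (-1/2 + 0.866i)/(2√2) = (-0.1768 + 0.3062i)
|101⟩: (1/2 - 0.866i)/(2√2) = (0.1768 - 0.3062i)
|110⟩: (1/2 + 0.866i)/(2√2) = (0.1768 + 0.3062i)
|111⟩: (-1/2 - 0.866i)/(2√2) = (-0.1768 - 0.3062i)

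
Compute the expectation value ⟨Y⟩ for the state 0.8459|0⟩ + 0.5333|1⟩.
0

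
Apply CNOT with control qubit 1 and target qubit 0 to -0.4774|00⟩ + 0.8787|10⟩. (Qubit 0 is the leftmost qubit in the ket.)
-0.4774|00⟩ + 0.8787|10⟩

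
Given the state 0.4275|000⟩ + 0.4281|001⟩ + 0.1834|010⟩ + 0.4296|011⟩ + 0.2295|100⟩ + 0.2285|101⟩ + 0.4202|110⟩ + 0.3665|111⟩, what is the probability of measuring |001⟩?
0.1833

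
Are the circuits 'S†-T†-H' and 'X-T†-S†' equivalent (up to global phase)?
No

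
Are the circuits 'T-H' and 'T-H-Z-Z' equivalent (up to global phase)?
Yes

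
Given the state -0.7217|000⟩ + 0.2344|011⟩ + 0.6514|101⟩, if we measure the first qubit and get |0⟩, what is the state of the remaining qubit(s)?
-0.9511|00⟩ + 0.3089|11⟩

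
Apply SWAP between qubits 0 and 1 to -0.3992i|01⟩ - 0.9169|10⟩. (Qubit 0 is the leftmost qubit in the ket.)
-0.9169|01⟩ - 0.3992i|10⟩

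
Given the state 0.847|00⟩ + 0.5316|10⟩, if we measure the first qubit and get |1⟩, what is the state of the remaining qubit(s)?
|0⟩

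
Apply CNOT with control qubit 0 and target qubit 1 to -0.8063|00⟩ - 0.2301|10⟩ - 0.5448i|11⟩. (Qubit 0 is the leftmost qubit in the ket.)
-0.8063|00⟩ - 0.5448i|10⟩ - 0.2301|11⟩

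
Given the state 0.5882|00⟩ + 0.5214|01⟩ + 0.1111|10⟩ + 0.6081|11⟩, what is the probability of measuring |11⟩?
0.3698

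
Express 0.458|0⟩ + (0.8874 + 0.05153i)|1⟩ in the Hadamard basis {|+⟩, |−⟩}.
(0.9513 + 0.03644i)|+⟩ + (-0.3036 - 0.03644i)|−⟩

With |ψ⟩ = α|0⟩ + β|1⟩, the Hadamard-basis coefficients are ⟨+|ψ⟩ = (α + β)/√2 and ⟨−|ψ⟩ = (α − β)/√2.
Here α = 0.458, β = (0.8874 + 0.05153i): (α + β)/√2 = (0.9513 + 0.03644i), (α − β)/√2 = (-0.3036 - 0.03644i).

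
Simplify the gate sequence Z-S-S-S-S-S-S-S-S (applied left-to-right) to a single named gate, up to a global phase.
Z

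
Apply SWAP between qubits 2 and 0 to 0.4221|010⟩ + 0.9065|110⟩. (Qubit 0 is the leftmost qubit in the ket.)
0.4221|010⟩ + 0.9065|011⟩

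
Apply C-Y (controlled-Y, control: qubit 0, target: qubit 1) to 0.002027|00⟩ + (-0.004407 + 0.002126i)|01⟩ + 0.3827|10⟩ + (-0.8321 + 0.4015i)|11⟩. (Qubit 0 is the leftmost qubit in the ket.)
0.002027|00⟩ + (-0.004407 + 0.002126i)|01⟩ + (0.4015 + 0.8321i)|10⟩ + 0.3827i|11⟩

C-Y leaves the control-|0⟩ kets |00⟩, |01⟩ unchanged and applies Y to qubit 1 on the control-|1⟩ pair (|10⟩, |11⟩).
Y = [[0, -i], [i, 0]].
With a = amp(|10⟩) = 0.3827 and b = amp(|11⟩) = (-0.8321 + 0.4015i):
new amp(|10⟩) = (-i)·b = (0.4015 + 0.8321i)
new amp(|11⟩) = (i)·a = 0.3827i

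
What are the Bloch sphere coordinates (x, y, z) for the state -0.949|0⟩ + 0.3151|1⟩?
(-0.5981, 0, 0.8013)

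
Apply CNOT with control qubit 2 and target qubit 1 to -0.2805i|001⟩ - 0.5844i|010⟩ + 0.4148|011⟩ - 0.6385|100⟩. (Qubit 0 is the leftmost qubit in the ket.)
0.4148|001⟩ - 0.5844i|010⟩ - 0.2805i|011⟩ - 0.6385|100⟩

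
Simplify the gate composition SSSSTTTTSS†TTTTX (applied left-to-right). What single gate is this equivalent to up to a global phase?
X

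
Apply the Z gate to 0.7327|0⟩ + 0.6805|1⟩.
0.7327|0⟩ - 0.6805|1⟩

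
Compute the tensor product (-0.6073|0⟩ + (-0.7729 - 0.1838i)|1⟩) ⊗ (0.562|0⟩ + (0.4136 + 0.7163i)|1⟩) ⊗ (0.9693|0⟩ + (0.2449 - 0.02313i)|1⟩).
-0.3308|000⟩ + (-0.08359 + 0.007894i)|001⟩ + (-0.2435 - 0.4217i)|010⟩ + (-0.07158 - 0.1007i)|011⟩ + (-0.421 - 0.1001i)|100⟩ + (-0.1088 - 0.01525i)|101⟩ + (-0.1822 - 0.6103i)|110⟩ + (-0.06061 - 0.1499i)|111⟩

amp(|b₁b₂…⟩) = product of the factor amplitudes for bits b₁, b₂, …; only kets whose every factor amplitude is nonzero survive.
|000⟩: (-0.6073)(0.562)(0.9693) = -0.3308
|001⟩: (-0.6073)(0.562)(0.2449 - 0.02313i) = (-0.08359 + 0.007894i)
|010⟩: (-0.6073)(0.4136 + 0.7163i)(0.9693) = (-0.2435 - 0.4217i)
|011⟩: (-0.6073)(0.4136 + 0.7163i)(0.2449 - 0.02313i) = (-0.07158 - 0.1007i)
|100⟩: (-0.7729 - 0.1838i)(0.562)(0.9693) = (-0.421 - 0.1001i)
|101⟩: (-0.7729 - 0.1838i)(0.562)(0.2449 - 0.02313i) = (-0.1088 - 0.01525i)
|110⟩: (-0.7729 - 0.1838i)(0.4136 + 0.7163i)(0.9693) = (-0.1822 - 0.6103i)
|111⟩: (-0.7729 - 0.1838i)(0.4136 + 0.7163i)(0.2449 - 0.02313i) = (-0.06061 - 0.1499i)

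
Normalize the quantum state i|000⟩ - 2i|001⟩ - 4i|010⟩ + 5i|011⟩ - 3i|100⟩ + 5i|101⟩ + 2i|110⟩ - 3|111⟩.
0.1037i|000⟩ - 0.2074i|001⟩ - 0.4148i|010⟩ + 0.5185i|011⟩ - 0.3111i|100⟩ + 0.5185i|101⟩ + 0.2074i|110⟩ - 0.3111|111⟩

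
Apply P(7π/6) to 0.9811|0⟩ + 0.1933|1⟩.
0.9811|0⟩ + (-0.1674 - 0.09665i)|1⟩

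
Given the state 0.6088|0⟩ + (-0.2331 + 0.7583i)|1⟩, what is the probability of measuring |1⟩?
0.6294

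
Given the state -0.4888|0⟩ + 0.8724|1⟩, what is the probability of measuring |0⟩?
0.2389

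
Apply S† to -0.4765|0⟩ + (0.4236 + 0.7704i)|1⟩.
-0.4765|0⟩ + (0.7704 - 0.4236i)|1⟩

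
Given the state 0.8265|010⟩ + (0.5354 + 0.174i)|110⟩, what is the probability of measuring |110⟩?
0.3169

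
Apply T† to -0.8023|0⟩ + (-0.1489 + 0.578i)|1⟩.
-0.8023|0⟩ + (0.3034 + 0.514i)|1⟩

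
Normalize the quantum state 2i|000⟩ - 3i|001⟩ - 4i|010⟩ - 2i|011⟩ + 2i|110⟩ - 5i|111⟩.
0.254i|000⟩ - 0.381i|001⟩ - 0.508i|010⟩ - 0.254i|011⟩ + 0.254i|110⟩ - 0.635i|111⟩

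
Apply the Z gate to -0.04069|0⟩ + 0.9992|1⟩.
-0.04069|0⟩ - 0.9992|1⟩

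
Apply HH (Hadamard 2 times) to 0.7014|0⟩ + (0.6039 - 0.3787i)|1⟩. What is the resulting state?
0.7014|0⟩ + (0.6039 - 0.3787i)|1⟩

H² = I, so an even number of Hadamards cancels: H^2 = I and the state is unchanged.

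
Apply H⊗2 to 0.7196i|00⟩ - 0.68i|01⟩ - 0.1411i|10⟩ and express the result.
-0.05075i|00⟩ + 0.6293i|01⟩ + 0.09035i|10⟩ + 0.7704i|11⟩

H⊗2 gives amp(|y⟩) = (1/2) Σ_x (−1)^(x·y) amp(|x⟩), where x·y is the number of positions in which both x and y have a 1.
|00⟩: (0.7196i - 0.68i - 0.1411i)/2 = -0.05075i
|01⟩: (0.7196i + 0.68i - 0.1411i)/2 = 0.6293i
|10⟩: (0.7196i - 0.68i + 0.1411i)/2 = 0.09035i
|11⟩: (0.7196i + 0.68i + 0.1411i)/2 = 0.7704i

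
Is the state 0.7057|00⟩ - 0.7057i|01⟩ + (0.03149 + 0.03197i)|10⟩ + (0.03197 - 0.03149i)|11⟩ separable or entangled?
Separable

Writing the state as a|00⟩ + b|01⟩ + c|10⟩ + d|11⟩, it is a product state iff ad − bc = 0.
Here (a, b, c, d) = (0.7057, -0.7057i, (0.03149 + 0.03197i), (0.03197 - 0.03149i)): ad − bc = (0.7057)(0.03197 - 0.03149i) − (-0.7057i)(0.03149 + 0.03197i) = 0, so the state is separable.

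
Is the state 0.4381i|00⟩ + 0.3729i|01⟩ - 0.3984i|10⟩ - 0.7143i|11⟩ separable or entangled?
Entangled

Writing the state as a|00⟩ + b|01⟩ + c|10⟩ + d|11⟩, it is a product state iff ad − bc = 0.
Here (a, b, c, d) = (0.4381i, 0.3729i, -0.3984i, -0.7143i): ad − bc = (0.4381i)(-0.7143i) − (0.3729i)(-0.3984i) = 0.1644 ≠ 0, so the state is entangled.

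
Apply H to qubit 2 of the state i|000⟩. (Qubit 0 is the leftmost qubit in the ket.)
(1/√2)i|000⟩ + (1/√2)i|001⟩

H on qubit 2 mixes each pair of kets that differ only in qubit 2: amplitudes (a, b) of (|…0…⟩, |…1…⟩) become ((a + b)/√2, (a − b)/√2). Kets absent from the input have amplitude 0.
(|000⟩, |001⟩): (a, b) = (i, 0) → ((1/√2)i, (1/√2)i)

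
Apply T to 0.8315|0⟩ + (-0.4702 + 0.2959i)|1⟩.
0.8315|0⟩ + (-0.5417 - 0.1232i)|1⟩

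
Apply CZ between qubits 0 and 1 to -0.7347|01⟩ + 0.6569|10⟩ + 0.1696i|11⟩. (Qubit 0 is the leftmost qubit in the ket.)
-0.7347|01⟩ + 0.6569|10⟩ - 0.1696i|11⟩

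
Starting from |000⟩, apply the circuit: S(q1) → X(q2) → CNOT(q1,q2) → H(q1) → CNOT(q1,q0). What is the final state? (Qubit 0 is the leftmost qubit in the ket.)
1/√2|001⟩ + 1/√2|111⟩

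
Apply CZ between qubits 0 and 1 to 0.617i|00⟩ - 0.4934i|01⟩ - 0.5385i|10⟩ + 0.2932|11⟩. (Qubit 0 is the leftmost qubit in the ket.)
0.617i|00⟩ - 0.4934i|01⟩ - 0.5385i|10⟩ - 0.2932|11⟩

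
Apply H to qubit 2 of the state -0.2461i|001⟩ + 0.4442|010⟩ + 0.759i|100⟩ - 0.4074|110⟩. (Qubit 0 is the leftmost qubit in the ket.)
-0.174i|000⟩ + 0.174i|001⟩ + 0.3141|010⟩ + 0.3141|011⟩ + 0.5367i|100⟩ + 0.5367i|101⟩ - 0.2881|110⟩ - 0.2881|111⟩

H on qubit 2 mixes each pair of kets that differ only in qubit 2: amplitudes (a, b) of (|…0…⟩, |…1…⟩) become ((a + b)/√2, (a − b)/√2). Kets absent from the input have amplitude 0.
(|000⟩, |001⟩): (a, b) = (0, -0.2461i) → (-0.174i, 0.174i)
(|010⟩, |011⟩): (a, b) = (0.4442, 0) → (0.3141, 0.3141)
(|100⟩, |101⟩): (a, b) = (0.759i, 0) → (0.5367i, 0.5367i)
(|110⟩, |111⟩): (a, b) = (-0.4074, 0) → (-0.2881, -0.2881)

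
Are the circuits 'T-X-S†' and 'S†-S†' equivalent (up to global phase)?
No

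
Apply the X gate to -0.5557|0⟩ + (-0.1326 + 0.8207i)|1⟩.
(-0.1326 + 0.8207i)|0⟩ - 0.5557|1⟩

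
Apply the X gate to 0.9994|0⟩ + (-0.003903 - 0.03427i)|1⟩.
(-0.003903 - 0.03427i)|0⟩ + 0.9994|1⟩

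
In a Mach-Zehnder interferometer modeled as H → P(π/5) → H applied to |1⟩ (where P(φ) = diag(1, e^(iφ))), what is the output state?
(0.09549 - 0.2939i)|0⟩ + (0.9045 + 0.2939i)|1⟩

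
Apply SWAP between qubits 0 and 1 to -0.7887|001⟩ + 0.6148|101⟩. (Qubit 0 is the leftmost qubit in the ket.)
-0.7887|001⟩ + 0.6148|011⟩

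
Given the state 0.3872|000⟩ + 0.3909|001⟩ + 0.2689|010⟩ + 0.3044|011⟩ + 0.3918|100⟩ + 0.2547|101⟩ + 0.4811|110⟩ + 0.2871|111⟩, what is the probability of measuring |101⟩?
0.06487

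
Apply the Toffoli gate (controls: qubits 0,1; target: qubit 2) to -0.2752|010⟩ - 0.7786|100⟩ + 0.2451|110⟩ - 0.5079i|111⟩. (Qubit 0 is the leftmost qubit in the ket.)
-0.2752|010⟩ - 0.7786|100⟩ - 0.5079i|110⟩ + 0.2451|111⟩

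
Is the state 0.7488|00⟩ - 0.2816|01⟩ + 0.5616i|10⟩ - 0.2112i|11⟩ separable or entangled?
Separable

Writing the state as a|00⟩ + b|01⟩ + c|10⟩ + d|11⟩, it is a product state iff ad − bc = 0.
Here (a, b, c, d) = (0.7488, -0.2816, 0.5616i, -0.2112i): ad − bc = (0.7488)(-0.2112i) − (-0.2816)(0.5616i) = 0, so the state is separable.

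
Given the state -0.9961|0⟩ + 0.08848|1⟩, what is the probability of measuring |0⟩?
0.9922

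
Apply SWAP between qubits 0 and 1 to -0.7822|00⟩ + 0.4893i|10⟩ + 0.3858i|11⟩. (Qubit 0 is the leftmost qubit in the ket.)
-0.7822|00⟩ + 0.4893i|01⟩ + 0.3858i|11⟩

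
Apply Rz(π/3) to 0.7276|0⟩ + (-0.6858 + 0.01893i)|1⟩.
(0.6301 - 0.3638i)|0⟩ + (-0.6034 - 0.3265i)|1⟩

Rz(π/3) = [[e^(−iθ/2), 0], [0, e^(iθ/2)]] with e^(±iθ/2) = cos(θ/2) ± i·sin(θ/2); θ = π/3, cos(θ/2) ≈ 0.866025, sin(θ/2) ≈ 0.5.
With a = amp(|0⟩) = 0.7276 and b = amp(|1⟩) = (-0.6858 + 0.01893i):
new amp(|0⟩) = (0.866025 - 0.5i)·a = (0.6301 - 0.3638i)
new amp(|1⟩) = (0.866025 + 0.5i)·b = (-0.6034 - 0.3265i)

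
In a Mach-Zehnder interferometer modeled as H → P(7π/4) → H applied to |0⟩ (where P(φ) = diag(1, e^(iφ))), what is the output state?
(0.8536 - (1/√8)i)|0⟩ + (0.1464 + (1/√8)i)|1⟩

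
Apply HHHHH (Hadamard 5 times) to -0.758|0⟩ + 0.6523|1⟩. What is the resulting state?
-0.07474|0⟩ - 0.9972|1⟩

H² = I, so H^5 = H: a single Hadamard. With (a, b) = (-0.758, 0.6523), H gives ((a + b)/√2, (a − b)/√2) = (-0.07474, -0.9972).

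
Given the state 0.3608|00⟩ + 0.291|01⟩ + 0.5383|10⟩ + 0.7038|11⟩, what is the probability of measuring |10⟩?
0.2898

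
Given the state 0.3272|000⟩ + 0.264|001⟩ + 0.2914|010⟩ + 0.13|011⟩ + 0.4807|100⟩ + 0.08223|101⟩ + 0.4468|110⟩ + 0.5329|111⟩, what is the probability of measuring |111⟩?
0.284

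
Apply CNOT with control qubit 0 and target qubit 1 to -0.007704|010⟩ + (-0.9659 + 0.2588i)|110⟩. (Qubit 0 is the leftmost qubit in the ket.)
-0.007704|010⟩ + (-0.9659 + 0.2588i)|100⟩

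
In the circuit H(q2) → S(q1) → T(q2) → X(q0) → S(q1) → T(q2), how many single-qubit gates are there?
6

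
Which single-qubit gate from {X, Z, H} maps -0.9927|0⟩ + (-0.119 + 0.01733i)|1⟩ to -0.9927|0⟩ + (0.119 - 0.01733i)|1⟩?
Z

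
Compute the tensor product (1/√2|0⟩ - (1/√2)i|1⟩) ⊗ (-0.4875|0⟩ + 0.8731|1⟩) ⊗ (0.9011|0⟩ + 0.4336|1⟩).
-0.3106|000⟩ - 0.1495|001⟩ + 0.5563|010⟩ + 0.2677|011⟩ + 0.3106i|100⟩ + 0.1495i|101⟩ - 0.5563i|110⟩ - 0.2677i|111⟩

amp(|b₁b₂…⟩) = product of the factor amplitudes for bits b₁, b₂, …; only kets whose every factor amplitude is nonzero survive.
|000⟩: (1/√2)(-0.4875)(0.9011) = -0.3106
|001⟩: (1/√2)(-0.4875)(0.4336) = -0.1495
|010⟩: (1/√2)(0.8731)(0.9011) = 0.5563
|011⟩: (1/√2)(0.8731)(0.4336) = 0.2677
|100⟩: (-(1/√2)i)(-0.4875)(0.9011) = 0.3106i
|101⟩: (-(1/√2)i)(-0.4875)(0.4336) = 0.1495i
|110⟩: (-(1/√2)i)(0.8731)(0.9011) = -0.5563i
|111⟩: (-(1/√2)i)(0.8731)(0.4336) = -0.2677i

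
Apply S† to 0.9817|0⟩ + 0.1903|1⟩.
0.9817|0⟩ - 0.1903i|1⟩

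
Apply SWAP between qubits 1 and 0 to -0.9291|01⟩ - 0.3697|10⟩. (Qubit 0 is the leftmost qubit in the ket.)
-0.3697|01⟩ - 0.9291|10⟩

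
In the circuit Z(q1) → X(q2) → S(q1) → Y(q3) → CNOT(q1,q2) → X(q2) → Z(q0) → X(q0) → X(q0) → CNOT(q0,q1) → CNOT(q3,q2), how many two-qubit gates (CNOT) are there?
3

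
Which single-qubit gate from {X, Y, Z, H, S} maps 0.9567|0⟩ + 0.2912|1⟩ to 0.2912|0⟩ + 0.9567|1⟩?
X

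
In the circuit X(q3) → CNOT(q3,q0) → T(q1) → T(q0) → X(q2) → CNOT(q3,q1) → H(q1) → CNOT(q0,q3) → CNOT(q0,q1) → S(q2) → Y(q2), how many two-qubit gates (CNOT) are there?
4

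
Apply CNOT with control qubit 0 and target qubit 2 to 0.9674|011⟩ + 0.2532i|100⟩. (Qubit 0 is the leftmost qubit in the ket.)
0.9674|011⟩ + 0.2532i|101⟩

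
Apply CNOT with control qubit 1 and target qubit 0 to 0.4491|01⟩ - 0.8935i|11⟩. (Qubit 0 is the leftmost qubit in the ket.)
-0.8935i|01⟩ + 0.4491|11⟩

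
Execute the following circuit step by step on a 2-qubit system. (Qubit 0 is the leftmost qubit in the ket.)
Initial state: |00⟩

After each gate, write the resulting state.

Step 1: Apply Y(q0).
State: i|10⟩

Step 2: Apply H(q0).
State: (1/√2)i|00⟩ - (1/√2)i|10⟩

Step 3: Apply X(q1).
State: (1/√2)i|01⟩ - (1/√2)i|11⟩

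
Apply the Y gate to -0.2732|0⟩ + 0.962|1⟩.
-0.962i|0⟩ - 0.2732i|1⟩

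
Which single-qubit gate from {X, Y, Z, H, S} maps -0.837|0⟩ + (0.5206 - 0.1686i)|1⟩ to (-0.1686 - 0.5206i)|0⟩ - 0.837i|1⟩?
Y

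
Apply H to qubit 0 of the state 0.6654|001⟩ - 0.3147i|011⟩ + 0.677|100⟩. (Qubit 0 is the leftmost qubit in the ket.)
0.4787|000⟩ + 0.4705|001⟩ - 0.2225i|011⟩ - 0.4787|100⟩ + 0.4705|101⟩ - 0.2225i|111⟩

H on qubit 0 mixes each pair of kets that differ only in qubit 0: amplitudes (a, b) of (|…0…⟩, |…1…⟩) become ((a + b)/√2, (a − b)/√2). Kets absent from the input have amplitude 0.
(|000⟩, |100⟩): (a, b) = (0, 0.677) → (0.4787, -0.4787)
(|001⟩, |101⟩): (a, b) = (0.6654, 0) → (0.4705, 0.4705)
(|011⟩, |111⟩): (a, b) = (-0.3147i, 0) → (-0.2225i, -0.2225i)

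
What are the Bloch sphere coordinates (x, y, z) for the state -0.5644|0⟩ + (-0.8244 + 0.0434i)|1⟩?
(0.9306, -0.04899, -0.363)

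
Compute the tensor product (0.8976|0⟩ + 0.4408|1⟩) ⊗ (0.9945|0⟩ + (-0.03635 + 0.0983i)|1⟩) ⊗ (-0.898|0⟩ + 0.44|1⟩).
-0.8016|000⟩ + 0.3928|001⟩ + (0.0293 - 0.07923i)|010⟩ + (-0.01436 + 0.03882i)|011⟩ - 0.3937|100⟩ + 0.1929|101⟩ + (0.01439 - 0.03891i)|110⟩ + (-0.00705 + 0.01907i)|111⟩

amp(|b₁b₂…⟩) = product of the factor amplitudes for bits b₁, b₂, …; only kets whose every factor amplitude is nonzero survive.
|000⟩: (0.8976)(0.9945)(-0.898) = -0.8016
|001⟩: (0.8976)(0.9945)(0.44) = 0.3928
|010⟩: (0.8976)(-0.03635 + 0.0983i)(-0.898) = (0.0293 - 0.07923i)
|011⟩: (0.8976)(-0.03635 + 0.0983i)(0.44) = (-0.01436 + 0.03882i)
|100⟩: (0.4408)(0.9945)(-0.898) = -0.3937
|101⟩: (0.4408)(0.9945)(0.44) = 0.1929
|110⟩: (0.4408)(-0.03635 + 0.0983i)(-0.898) = (0.01439 - 0.03891i)
|111⟩: (0.4408)(-0.03635 + 0.0983i)(0.44) = (-0.00705 + 0.01907i)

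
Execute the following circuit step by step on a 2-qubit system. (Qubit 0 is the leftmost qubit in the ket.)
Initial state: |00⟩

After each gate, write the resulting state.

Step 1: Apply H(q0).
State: 1/√2|00⟩ + 1/√2|10⟩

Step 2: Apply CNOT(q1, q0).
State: 1/√2|00⟩ + 1/√2|10⟩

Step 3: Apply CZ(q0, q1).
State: 1/√2|00⟩ + 1/√2|10⟩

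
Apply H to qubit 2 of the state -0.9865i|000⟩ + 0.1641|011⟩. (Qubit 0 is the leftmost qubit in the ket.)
-0.6976i|000⟩ - 0.6976i|001⟩ + 0.116|010⟩ - 0.116|011⟩

H on qubit 2 mixes each pair of kets that differ only in qubit 2: amplitudes (a, b) of (|…0…⟩, |…1…⟩) become ((a + b)/√2, (a − b)/√2). Kets absent from the input have amplitude 0.
(|000⟩, |001⟩): (a, b) = (-0.9865i, 0) → (-0.6976i, -0.6976i)
(|010⟩, |011⟩): (a, b) = (0, 0.1641) → (0.116, -0.116)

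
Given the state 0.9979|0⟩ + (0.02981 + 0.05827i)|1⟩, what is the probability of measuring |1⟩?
0.004284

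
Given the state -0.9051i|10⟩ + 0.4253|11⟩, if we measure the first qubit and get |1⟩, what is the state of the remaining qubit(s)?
-0.9051i|0⟩ + 0.4253|1⟩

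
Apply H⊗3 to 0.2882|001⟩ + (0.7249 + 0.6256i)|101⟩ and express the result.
(0.3582 + 0.2212i)|000⟩ + (-0.3582 - 0.2212i)|001⟩ + (0.3582 + 0.2212i)|010⟩ + (-0.3582 - 0.2212i)|011⟩ + (-0.1544 - 0.2212i)|100⟩ + (0.1544 + 0.2212i)|101⟩ + (-0.1544 - 0.2212i)|110⟩ + (0.1544 + 0.2212i)|111⟩

H⊗3 gives amp(|y⟩) = (1/2√2) Σ_x (−1)^(x·y) amp(|x⟩), where x·y is the number of positions in which both x and y have a 1.
|000⟩: (0.2882 + (0.7249 + 0.6256i))/(2√2) = (0.3582 + 0.2212i)
|001⟩: (-0.2882 - (0.7249 + 0.6256i))/(2√2) = (-0.3582 - 0.2212i)
|010⟩: (0.2882 + (0.7249 + 0.6256i))/(2√2) = (0.3582 + 0.2212i)
|011⟩: (-0.2882 - (0.7249 + 0.6256i))/(2√2) = (-0.3582 - 0.2212i)
|100⟩: (0.2882 - (0.7249 + 0.6256i))/(2√2) = (-0.1544 - 0.2212i)
|101⟩: (-0.2882 + (0.7249 + 0.6256i))/(2√2) = (0.1544 + 0.2212i)
|110⟩: (0.2882 - (0.7249 + 0.6256i))/(2√2) = (-0.1544 - 0.2212i)
|111⟩: (-0.2882 + (0.7249 + 0.6256i))/(2√2) = (0.1544 + 0.2212i)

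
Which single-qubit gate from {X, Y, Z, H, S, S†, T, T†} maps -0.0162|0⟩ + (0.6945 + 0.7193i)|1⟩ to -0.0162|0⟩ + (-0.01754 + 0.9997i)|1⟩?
T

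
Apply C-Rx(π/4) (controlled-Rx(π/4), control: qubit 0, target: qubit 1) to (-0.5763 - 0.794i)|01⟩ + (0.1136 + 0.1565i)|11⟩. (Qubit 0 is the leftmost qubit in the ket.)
(-0.5763 - 0.794i)|01⟩ + (0.05989 - 0.04347i)|10⟩ + (0.105 + 0.1446i)|11⟩

C-Rx(π/4) leaves the control-|0⟩ kets |00⟩, |01⟩ unchanged and applies Rx(π/4) to qubit 1 on the control-|1⟩ pair (|10⟩, |11⟩).
Rx(π/4) = [[cos(θ/2), −i·sin(θ/2)], [−i·sin(θ/2), cos(θ/2)]]; θ = π/4, cos(θ/2) ≈ 0.92388, sin(θ/2) ≈ 0.382683.
With a = amp(|10⟩) = 0 and b = amp(|11⟩) = (0.1136 + 0.1565i):
new amp(|10⟩) = (0.92388)·a + (-0.382683i)·b = (0.05989 - 0.04347i)
new amp(|11⟩) = (-0.382683i)·a + (0.92388)·b = (0.105 + 0.1446i)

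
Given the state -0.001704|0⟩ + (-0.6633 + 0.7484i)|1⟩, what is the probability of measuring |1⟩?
1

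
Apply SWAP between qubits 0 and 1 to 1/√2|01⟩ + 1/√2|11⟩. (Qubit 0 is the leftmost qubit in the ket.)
1/√2|10⟩ + 1/√2|11⟩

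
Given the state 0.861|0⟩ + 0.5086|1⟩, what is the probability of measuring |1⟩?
0.2587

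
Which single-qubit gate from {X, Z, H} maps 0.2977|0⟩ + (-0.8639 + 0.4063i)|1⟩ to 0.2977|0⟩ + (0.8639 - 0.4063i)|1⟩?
Z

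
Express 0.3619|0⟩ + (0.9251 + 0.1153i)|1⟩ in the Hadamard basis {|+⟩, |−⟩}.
(0.91 + 0.08153i)|+⟩ + (-0.3982 - 0.08153i)|−⟩

With |ψ⟩ = α|0⟩ + β|1⟩, the Hadamard-basis coefficients are ⟨+|ψ⟩ = (α + β)/√2 and ⟨−|ψ⟩ = (α − β)/√2.
Here α = 0.3619, β = (0.9251 + 0.1153i): (α + β)/√2 = (0.91 + 0.08153i), (α − β)/√2 = (-0.3982 - 0.08153i).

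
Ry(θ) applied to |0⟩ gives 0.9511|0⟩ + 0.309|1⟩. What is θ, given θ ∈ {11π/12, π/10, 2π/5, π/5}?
π/5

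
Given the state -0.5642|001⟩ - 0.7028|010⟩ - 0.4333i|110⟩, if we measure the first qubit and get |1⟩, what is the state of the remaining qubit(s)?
-i|10⟩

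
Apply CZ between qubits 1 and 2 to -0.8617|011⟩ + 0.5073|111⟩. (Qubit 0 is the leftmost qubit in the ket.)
0.8617|011⟩ - 0.5073|111⟩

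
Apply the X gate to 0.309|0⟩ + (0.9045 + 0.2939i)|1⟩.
(0.9045 + 0.2939i)|0⟩ + 0.309|1⟩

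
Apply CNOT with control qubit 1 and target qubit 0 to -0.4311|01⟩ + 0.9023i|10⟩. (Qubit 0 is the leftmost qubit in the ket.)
0.9023i|10⟩ - 0.4311|11⟩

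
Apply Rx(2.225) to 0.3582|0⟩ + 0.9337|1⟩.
(0.1585 - 0.8373i)|0⟩ + (0.4131 - 0.3212i)|1⟩

Rx(2.225) = [[cos(θ/2), −i·sin(θ/2)], [−i·sin(θ/2), cos(θ/2)]]; θ = 2.225, cos(θ/2) ≈ 0.442421, sin(θ/2) ≈ 0.896808.
With a = amp(|0⟩) = 0.3582 and b = amp(|1⟩) = 0.9337:
new amp(|0⟩) = (0.442421)·a + (-0.896808i)·b = (0.1585 - 0.8373i)
new amp(|1⟩) = (-0.896808i)·a + (0.442421)·b = (0.4131 - 0.3212i)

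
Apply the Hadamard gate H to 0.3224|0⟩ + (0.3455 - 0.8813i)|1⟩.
(0.4723 - 0.6232i)|0⟩ + (-0.01633 + 0.6232i)|1⟩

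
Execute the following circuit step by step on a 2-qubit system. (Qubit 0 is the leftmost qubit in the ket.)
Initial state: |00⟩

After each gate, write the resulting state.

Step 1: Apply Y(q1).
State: i|01⟩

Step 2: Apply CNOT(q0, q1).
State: i|01⟩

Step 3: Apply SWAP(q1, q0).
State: i|10⟩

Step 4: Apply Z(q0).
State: -i|10⟩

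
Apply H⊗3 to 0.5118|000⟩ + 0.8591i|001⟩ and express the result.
(0.1809 + 0.3037i)|000⟩ + (0.1809 - 0.3037i)|001⟩ + (0.1809 + 0.3037i)|010⟩ + (0.1809 - 0.3037i)|011⟩ + (0.1809 + 0.3037i)|100⟩ + (0.1809 - 0.3037i)|101⟩ + (0.1809 + 0.3037i)|110⟩ + (0.1809 - 0.3037i)|111⟩

H⊗3 gives amp(|y⟩) = (1/2√2) Σ_x (−1)^(x·y) amp(|x⟩), where x·y is the number of positions in which both x and y have a 1.
|000⟩: (0.5118 + 0.8591i)/(2√2) = (0.1809 + 0.3037i)
|001⟩: (0.5118 - 0.8591i)/(2√2) = (0.1809 - 0.3037i)
|010⟩: (0.5118 + 0.8591i)/(2√2) = (0.1809 + 0.3037i)
|011⟩: (0.5118 - 0.8591i)/(2√2) = (0.1809 - 0.3037i)
|100⟩: (0.5118 + 0.8591i)/(2√2) = (0.1809 + 0.3037i)
|101⟩: (0.5118 - 0.8591i)/(2√2) = (0.1809 - 0.3037i)
|110⟩: (0.5118 + 0.8591i)/(2√2) = (0.1809 + 0.3037i)
|111⟩: (0.5118 - 0.8591i)/(2√2) = (0.1809 - 0.3037i)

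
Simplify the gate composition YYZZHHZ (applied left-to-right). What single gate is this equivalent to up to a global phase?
Z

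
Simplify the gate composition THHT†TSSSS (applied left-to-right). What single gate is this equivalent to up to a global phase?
T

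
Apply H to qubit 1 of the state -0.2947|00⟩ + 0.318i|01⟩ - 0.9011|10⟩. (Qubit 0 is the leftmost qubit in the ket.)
(-0.2084 + 0.2249i)|00⟩ + (-0.2084 - 0.2249i)|01⟩ - 0.6372|10⟩ - 0.6372|11⟩

H on qubit 1 mixes each pair of kets that differ only in qubit 1: amplitudes (a, b) of (|…0…⟩, |…1…⟩) become ((a + b)/√2, (a − b)/√2). Kets absent from the input have amplitude 0.
(|00⟩, |01⟩): (a, b) = (-0.2947, 0.318i) → ((-0.2084 + 0.2249i), (-0.2084 - 0.2249i))
(|10⟩, |11⟩): (a, b) = (-0.9011, 0) → (-0.6372, -0.6372)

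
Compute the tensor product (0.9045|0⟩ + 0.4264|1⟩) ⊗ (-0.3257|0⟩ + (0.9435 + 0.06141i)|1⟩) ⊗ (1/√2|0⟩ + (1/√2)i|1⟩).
-0.2083|000⟩ - 0.2083i|001⟩ + (0.6034 + 0.03928i)|010⟩ + (-0.03928 + 0.6034i)|011⟩ - 0.0982|100⟩ - 0.0982i|101⟩ + (0.2845 + 0.01852i)|110⟩ + (-0.01852 + 0.2845i)|111⟩

amp(|b₁b₂…⟩) = product of the factor amplitudes for bits b₁, b₂, …; only kets whose every factor amplitude is nonzero survive.
|000⟩: (0.9045)(-0.3257)(1/√2) = -0.2083
|001⟩: (0.9045)(-0.3257)((1/√2)i) = -0.2083i
|010⟩: (0.9045)(0.9435 + 0.06141i)(1/√2) = (0.6034 + 0.03928i)
|011⟩: (0.9045)(0.9435 + 0.06141i)((1/√2)i) = (-0.03928 + 0.6034i)
|100⟩: (0.4264)(-0.3257)(1/√2) = -0.0982
|101⟩: (0.4264)(-0.3257)((1/√2)i) = -0.0982i
|110⟩: (0.4264)(0.9435 + 0.06141i)(1/√2) = (0.2845 + 0.01852i)
|111⟩: (0.4264)(0.9435 + 0.06141i)((1/√2)i) = (-0.01852 + 0.2845i)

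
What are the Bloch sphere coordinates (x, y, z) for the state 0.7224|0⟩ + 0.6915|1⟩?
(0.9991, 0, 0.04369)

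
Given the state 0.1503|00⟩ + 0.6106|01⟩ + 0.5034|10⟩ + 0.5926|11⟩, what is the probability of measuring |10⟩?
0.2534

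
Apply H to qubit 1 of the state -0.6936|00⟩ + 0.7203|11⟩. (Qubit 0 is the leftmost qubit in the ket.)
-0.4904|00⟩ - 0.4904|01⟩ + 0.5093|10⟩ - 0.5093|11⟩

H on qubit 1 mixes each pair of kets that differ only in qubit 1: amplitudes (a, b) of (|…0…⟩, |…1…⟩) become ((a + b)/√2, (a − b)/√2). Kets absent from the input have amplitude 0.
(|00⟩, |01⟩): (a, b) = (-0.6936, 0) → (-0.4904, -0.4904)
(|10⟩, |11⟩): (a, b) = (0, 0.7203) → (0.5093, -0.5093)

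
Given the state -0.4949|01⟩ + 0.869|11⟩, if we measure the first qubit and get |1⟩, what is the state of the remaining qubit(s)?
|1⟩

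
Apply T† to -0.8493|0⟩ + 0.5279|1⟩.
-0.8493|0⟩ + (0.3733 - 0.3733i)|1⟩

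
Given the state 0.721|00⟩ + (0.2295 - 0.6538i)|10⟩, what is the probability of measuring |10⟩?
0.4801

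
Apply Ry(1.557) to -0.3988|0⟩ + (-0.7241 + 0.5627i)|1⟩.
(0.2245 - 0.3951i)|0⟩ + (-0.7956 + 0.4006i)|1⟩

Ry(1.557) = [[cos(θ/2), −sin(θ/2)], [sin(θ/2), cos(θ/2)]]; θ = 1.557, cos(θ/2) ≈ 0.711968, sin(θ/2) ≈ 0.702212.
With a = amp(|0⟩) = -0.3988 and b = amp(|1⟩) = (-0.7241 + 0.5627i):
new amp(|0⟩) = (0.711968)·a + (-0.702212)·b = (0.2245 - 0.3951i)
new amp(|1⟩) = (0.702212)·a + (0.711968)·b = (-0.7956 + 0.4006i)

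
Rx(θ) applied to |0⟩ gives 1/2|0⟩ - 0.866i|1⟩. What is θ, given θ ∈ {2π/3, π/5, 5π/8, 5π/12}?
2π/3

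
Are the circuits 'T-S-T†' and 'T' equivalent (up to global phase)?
No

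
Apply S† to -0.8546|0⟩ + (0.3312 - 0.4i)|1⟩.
-0.8546|0⟩ + (-0.4 - 0.3312i)|1⟩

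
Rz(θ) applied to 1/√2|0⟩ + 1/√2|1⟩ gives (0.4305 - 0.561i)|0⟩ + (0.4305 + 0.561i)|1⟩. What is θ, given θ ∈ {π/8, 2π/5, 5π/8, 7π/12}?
7π/12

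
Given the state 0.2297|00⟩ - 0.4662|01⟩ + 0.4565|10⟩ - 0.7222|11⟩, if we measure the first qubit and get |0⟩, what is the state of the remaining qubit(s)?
0.442|0⟩ - 0.897|1⟩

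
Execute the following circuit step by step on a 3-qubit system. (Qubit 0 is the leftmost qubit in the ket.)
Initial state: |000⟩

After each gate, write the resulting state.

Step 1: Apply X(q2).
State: |001⟩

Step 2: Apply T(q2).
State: (1/√2 + (1/√2)i)|001⟩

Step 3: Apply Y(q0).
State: (-1/√2 + (1/√2)i)|101⟩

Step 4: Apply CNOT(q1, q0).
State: (-1/√2 + (1/√2)i)|101⟩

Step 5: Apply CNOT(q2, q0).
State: (-1/√2 + (1/√2)i)|001⟩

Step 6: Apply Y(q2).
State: (1/√2 + (1/√2)i)|000⟩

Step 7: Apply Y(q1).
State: (-1/√2 + (1/√2)i)|010⟩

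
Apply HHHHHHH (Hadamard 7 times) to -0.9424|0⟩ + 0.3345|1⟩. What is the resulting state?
-0.4299|0⟩ - 0.9029|1⟩

H² = I, so H^7 = H: a single Hadamard. With (a, b) = (-0.9424, 0.3345), H gives ((a + b)/√2, (a − b)/√2) = (-0.4299, -0.9029).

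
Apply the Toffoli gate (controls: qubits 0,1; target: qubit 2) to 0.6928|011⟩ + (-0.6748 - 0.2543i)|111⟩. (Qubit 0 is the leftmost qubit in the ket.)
0.6928|011⟩ + (-0.6748 - 0.2543i)|110⟩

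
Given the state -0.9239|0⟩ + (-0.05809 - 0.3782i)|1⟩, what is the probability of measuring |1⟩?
0.1464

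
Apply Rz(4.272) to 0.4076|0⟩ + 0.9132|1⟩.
(-0.2183 - 0.3442i)|0⟩ + (-0.4891 + 0.7712i)|1⟩

Rz(4.272) = [[e^(−iθ/2), 0], [0, e^(iθ/2)]] with e^(±iθ/2) = cos(θ/2) ± i·sin(θ/2); θ = 4.272, cos(θ/2) ≈ -0.535588, sin(θ/2) ≈ 0.84448.
With a = amp(|0⟩) = 0.4076 and b = amp(|1⟩) = 0.9132:
new amp(|0⟩) = (-0.535588 - 0.84448i)·a = (-0.2183 - 0.3442i)
new amp(|1⟩) = (-0.535588 + 0.84448i)·b = (-0.4891 + 0.7712i)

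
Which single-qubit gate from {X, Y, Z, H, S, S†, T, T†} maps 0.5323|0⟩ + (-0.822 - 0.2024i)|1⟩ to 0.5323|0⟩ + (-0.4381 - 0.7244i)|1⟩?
T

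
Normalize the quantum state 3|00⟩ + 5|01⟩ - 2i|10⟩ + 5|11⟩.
1/√7|00⟩ + 0.6299|01⟩ - 0.252i|10⟩ + 0.6299|11⟩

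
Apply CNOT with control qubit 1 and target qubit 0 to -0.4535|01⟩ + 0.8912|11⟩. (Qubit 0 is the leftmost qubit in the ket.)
0.8912|01⟩ - 0.4535|11⟩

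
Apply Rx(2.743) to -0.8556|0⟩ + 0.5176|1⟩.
(-0.1694 - 0.5074i)|0⟩ + (0.1025 + 0.8387i)|1⟩

Rx(2.743) = [[cos(θ/2), −i·sin(θ/2)], [−i·sin(θ/2), cos(θ/2)]]; θ = 2.743, cos(θ/2) ≈ 0.19798, sin(θ/2) ≈ 0.980206.
With a = amp(|0⟩) = -0.8556 and b = amp(|1⟩) = 0.5176:
new amp(|0⟩) = (0.19798)·a + (-0.980206i)·b = (-0.1694 - 0.5074i)
new amp(|1⟩) = (-0.980206i)·a + (0.19798)·b = (0.1025 + 0.8387i)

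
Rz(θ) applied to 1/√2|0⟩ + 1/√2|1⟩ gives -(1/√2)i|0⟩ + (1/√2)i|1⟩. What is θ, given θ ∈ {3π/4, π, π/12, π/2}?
π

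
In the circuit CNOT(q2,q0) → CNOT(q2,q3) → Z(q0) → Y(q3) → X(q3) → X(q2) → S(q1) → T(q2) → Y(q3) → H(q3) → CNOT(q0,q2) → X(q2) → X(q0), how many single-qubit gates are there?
10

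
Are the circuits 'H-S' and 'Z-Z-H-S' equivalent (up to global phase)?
Yes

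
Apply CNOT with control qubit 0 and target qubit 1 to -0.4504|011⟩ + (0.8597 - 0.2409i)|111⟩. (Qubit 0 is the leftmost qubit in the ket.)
-0.4504|011⟩ + (0.8597 - 0.2409i)|101⟩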